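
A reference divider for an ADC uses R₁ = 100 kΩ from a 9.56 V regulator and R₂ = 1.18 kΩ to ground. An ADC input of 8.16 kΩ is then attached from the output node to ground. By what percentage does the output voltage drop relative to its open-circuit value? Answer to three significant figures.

12.5 %

The divider's output (Thévenin) resistance is R₁‖R₂ = 1.166 kΩ.
Fractional drop under load = R_th/(R_th + R_L) = 1.166 / (1.166 + 8.16) = 0.1250.
So the output falls by 12.5 %.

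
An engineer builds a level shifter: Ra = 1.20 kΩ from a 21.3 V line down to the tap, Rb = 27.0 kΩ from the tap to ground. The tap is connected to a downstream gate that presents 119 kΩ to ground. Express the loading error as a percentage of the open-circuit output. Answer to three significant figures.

0.956 %

The divider's output (Thévenin) resistance is Ra‖Rb = 1.149 kΩ.
Fractional drop under load = R_th/(R_th + R_L) = 1.149 / (1.149 + 119) = 0.009563.
So the output falls by 0.956 %.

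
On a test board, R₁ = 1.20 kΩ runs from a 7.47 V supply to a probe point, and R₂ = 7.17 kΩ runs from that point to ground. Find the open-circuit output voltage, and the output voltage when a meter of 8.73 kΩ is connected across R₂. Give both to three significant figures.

Open-circuit: V = 7.47 × 7.17/(1.20 + 7.17) = 6.40 V.
With the load, R₂ becomes R₂‖R_L = 3.937 kΩ, so V = 7.47 × 3.937/5.137 = 5.72 V.

Unloaded: 6.40 V; loaded: 5.72 V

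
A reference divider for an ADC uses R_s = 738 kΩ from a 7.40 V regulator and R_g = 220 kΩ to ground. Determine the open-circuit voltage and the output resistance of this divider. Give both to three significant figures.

V_th = 1.70 V, R_th = 169 kΩ

V_th is the open-circuit tap voltage: 7.40 × 220/(738 + 220) = 1.70 V.
With the supply zeroed, R_s and R_g appear in parallel from the tap: R_th = R_s‖R_g = (738 × 220)/958.0 = 169 kΩ.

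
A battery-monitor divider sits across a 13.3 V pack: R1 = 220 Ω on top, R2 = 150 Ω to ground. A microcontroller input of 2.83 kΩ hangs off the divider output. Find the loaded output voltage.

The load sits in parallel with R2: R2‖R_L = (150 × 2830) / (150 + 2830) = 142.4 Ω.
V_out = 13.3 × 142.4 / (220 + 142.4) = 13.3 × 142.4/362.4 = 5.23 V.

V_out ≈ 5.23 V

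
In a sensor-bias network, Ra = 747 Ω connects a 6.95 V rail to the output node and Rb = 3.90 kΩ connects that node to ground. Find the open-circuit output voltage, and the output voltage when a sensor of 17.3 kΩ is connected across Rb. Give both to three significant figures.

Open-circuit: V = 6.95 × 3900/(747 + 3900) = 5.83 V.
With the load, Rb becomes Rb‖R_L = 3183 Ω, so V = 6.95 × 3183/3930 = 5.63 V.

Unloaded: 5.83 V; loaded: 5.63 V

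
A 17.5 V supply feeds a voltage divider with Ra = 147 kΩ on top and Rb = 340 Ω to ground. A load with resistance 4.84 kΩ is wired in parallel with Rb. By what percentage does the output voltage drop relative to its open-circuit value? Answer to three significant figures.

The divider's output (Thévenin) resistance is Ra‖Rb = 339.2 Ω.
Fractional drop under load = R_th/(R_th + R_L) = 339.2 / (339.2 + 4840) = 0.06550.
So the output falls by 6.55 %.

6.55 %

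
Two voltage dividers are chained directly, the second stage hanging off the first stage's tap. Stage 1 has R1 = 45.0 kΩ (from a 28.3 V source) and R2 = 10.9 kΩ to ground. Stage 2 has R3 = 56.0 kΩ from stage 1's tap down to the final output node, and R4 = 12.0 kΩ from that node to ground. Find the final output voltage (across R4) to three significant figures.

Stage 2 presents R3+R4 = 68.00 kΩ as a load on stage 1's tap.
Stage 1's lower leg becomes R2‖(R3+R4) = 9.394 kΩ, so V_mid = 28.3 × 9.394/54.39 = 4.888 V.
Stage 2 is itself unloaded: V_out = V_mid × R4/(R3+R4) = 4.888 × 12.0/68.00 = 0.863 V.

V_out ≈ 0.863 V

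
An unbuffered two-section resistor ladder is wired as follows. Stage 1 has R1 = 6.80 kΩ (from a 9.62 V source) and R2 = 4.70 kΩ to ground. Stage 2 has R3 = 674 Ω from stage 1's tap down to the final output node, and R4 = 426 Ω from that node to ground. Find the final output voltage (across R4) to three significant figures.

V_out ≈ 0.432 V

Stage 2 presents R3+R4 = 1100 Ω as a load on stage 1's tap.
Stage 1's lower leg becomes R2‖(R3+R4) = 891.4 Ω, so V_mid = 9.62 × 891.4/7691 = 1.115 V.
Stage 2 is itself unloaded: V_out = V_mid × R4/(R3+R4) = 1.115 × 426/1100 = 0.432 V.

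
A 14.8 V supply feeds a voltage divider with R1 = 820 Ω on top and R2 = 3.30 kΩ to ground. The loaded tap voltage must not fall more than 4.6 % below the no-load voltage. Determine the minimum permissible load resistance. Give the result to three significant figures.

Output resistance R_th = R1‖R2 = (820 × 3300)/4120 = 656.8 Ω.
The fractional drop is R_th/(R_th + R_L); requiring this ≤ 0.0460 gives R_L ≥ R_th(1/0.0460 − 1) = 656.8 × 20.74 = 13.6 kΩ.

R_L(min) ≈ 13.6 kΩ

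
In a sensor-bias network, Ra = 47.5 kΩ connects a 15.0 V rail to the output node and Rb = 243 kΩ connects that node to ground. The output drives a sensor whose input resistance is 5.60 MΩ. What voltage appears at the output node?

The load sits in parallel with Rb: Rb‖R_L = (243 × 5600) / (243 + 5600) = 232.9 kΩ.
V_out = 15.0 × 232.9 / (47.5 + 232.9) = 15.0 × 232.9/280.4 = 12.5 V.

V_out ≈ 12.5 V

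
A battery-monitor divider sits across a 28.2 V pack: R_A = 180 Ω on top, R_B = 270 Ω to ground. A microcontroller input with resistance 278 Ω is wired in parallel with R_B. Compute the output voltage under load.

V_out ≈ 12.2 V

The load sits in parallel with R_B: R_B‖R_L = (270 × 278) / (270 + 278) = 137.0 Ω.
V_out = 28.2 × 137.0 / (180 + 137.0) = 28.2 × 137.0/317.0 = 12.2 V.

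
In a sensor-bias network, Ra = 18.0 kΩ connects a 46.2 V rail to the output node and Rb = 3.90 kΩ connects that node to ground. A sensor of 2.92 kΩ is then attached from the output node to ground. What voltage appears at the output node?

The load sits in parallel with Rb: Rb‖R_L = (3.90 × 2.92) / (3.90 + 2.92) = 1.670 kΩ.
V_out = 46.2 × 1.670 / (18.0 + 1.670) = 46.2 × 1.670/19.67 = 3.92 V.
(Unloaded it would have been 8.23 V.)

V_out ≈ 3.92 V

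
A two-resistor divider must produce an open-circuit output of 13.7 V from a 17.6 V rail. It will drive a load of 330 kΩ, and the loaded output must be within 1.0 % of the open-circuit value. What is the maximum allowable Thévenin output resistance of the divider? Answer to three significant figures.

R_th ≤ 3.33 kΩ

Loading drop = R_th/(R_th + R_L) ≤ 0.0100, so R_th ≤ R_L · ε/(1−ε) = 330 kΩ × 0.0100/0.9900 = 3.33 kΩ.
(Any R1, R2 with R2/(R1+R2) = 0.778 and R1‖R2 ≤ 3.33 kΩ will meet the spec.)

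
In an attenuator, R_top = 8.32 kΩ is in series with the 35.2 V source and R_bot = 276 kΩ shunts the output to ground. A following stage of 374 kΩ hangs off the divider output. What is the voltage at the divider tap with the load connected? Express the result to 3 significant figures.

V_out ≈ 33.4 V

The load sits in parallel with R_bot: R_bot‖R_L = (276 × 374) / (276 + 374) = 158.8 kΩ.
V_out = 35.2 × 158.8 / (8.32 + 158.8) = 35.2 × 158.8/167.1 = 33.4 V.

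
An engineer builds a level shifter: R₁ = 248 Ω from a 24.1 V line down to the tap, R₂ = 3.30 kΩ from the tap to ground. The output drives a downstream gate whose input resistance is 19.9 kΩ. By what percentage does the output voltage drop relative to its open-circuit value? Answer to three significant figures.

The divider's output (Thévenin) resistance is R₁‖R₂ = 230.7 Ω.
Fractional drop under load = R_th/(R_th + R_L) = 230.7 / (230.7 + 19900) = 0.01146.
So the output falls by 1.15 %.

1.15 %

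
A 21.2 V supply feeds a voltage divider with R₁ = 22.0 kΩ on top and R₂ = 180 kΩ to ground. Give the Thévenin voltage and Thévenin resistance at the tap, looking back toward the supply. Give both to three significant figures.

V_th = 18.9 V, R_th = 19.6 kΩ

V_th is the open-circuit tap voltage: 21.2 × 180/(22.0 + 180) = 18.9 V.
With the supply zeroed, R₁ and R₂ appear in parallel from the tap: R_th = R₁‖R₂ = (22.0 × 180)/202.0 = 19.6 kΩ.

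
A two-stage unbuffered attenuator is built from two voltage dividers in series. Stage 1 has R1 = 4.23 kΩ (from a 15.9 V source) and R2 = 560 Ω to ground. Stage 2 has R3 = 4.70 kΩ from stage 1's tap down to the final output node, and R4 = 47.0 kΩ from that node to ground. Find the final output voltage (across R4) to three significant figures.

V_out ≈ 1.67 V

Stage 2 presents R3+R4 = 51700 Ω as a load on stage 1's tap.
Stage 1's lower leg becomes R2‖(R3+R4) = 554.0 Ω, so V_mid = 15.9 × 554.0/4784 = 1.841 V.
Stage 2 is itself unloaded: V_out = V_mid × R4/(R3+R4) = 1.841 × 47000/51700 = 1.67 V.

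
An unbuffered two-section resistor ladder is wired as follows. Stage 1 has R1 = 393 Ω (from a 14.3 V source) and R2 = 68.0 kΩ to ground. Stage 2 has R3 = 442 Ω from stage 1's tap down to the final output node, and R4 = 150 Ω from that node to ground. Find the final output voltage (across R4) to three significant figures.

V_out ≈ 2.17 V

Stage 2 presents R3+R4 = 592.0 Ω as a load on stage 1's tap.
Stage 1's lower leg becomes R2‖(R3+R4) = 586.9 Ω, so V_mid = 14.3 × 586.9/979.9 = 8.565 V.
Stage 2 is itself unloaded: V_out = V_mid × R4/(R3+R4) = 8.565 × 150/592.0 = 2.17 V.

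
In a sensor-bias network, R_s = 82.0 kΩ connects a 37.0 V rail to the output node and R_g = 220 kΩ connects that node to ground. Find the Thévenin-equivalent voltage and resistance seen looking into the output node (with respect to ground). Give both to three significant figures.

V_th is the open-circuit tap voltage: 37.0 × 220/(82.0 + 220) = 27.0 V.
With the supply zeroed, R_s and R_g appear in parallel from the tap: R_th = R_s‖R_g = (82.0 × 220)/302.0 = 59.7 kΩ.

V_th = 27.0 V, R_th = 59.7 kΩ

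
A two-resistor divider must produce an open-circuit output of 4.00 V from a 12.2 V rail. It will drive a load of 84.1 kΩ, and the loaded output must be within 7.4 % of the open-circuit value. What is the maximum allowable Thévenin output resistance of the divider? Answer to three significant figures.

Loading drop = R_th/(R_th + R_L) ≤ 0.0740, so R_th ≤ R_L · ε/(1−ε) = 84.1 kΩ × 0.0740/0.9260 = 6.72 kΩ.

R_th ≤ 6.72 kΩ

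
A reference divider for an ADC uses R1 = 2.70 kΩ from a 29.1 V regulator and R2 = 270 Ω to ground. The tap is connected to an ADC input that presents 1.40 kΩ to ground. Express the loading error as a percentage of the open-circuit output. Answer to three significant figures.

The divider's output (Thévenin) resistance is R1‖R2 = 245.5 Ω.
Fractional drop under load = R_th/(R_th + R_L) = 245.5 / (245.5 + 1400) = 0.1492.
So the output falls by 14.9 %.

14.9 %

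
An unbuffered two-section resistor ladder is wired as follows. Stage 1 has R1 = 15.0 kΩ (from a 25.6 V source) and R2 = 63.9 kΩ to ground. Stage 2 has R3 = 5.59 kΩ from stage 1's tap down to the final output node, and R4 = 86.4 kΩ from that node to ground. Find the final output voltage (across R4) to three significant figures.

V_out ≈ 17.2 V

Stage 2 presents R3+R4 = 91.99 kΩ as a load on stage 1's tap.
Stage 1's lower leg becomes R2‖(R3+R4) = 37.71 kΩ, so V_mid = 25.6 × 37.71/52.71 = 18.31 V.
Stage 2 is itself unloaded: V_out = V_mid × R4/(R3+R4) = 18.31 × 86.4/91.99 = 17.2 V.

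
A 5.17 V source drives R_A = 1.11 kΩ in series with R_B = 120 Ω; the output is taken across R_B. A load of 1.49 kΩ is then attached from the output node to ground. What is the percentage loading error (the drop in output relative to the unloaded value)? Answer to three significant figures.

The divider's output (Thévenin) resistance is R_A‖R_B = 108.3 Ω.
Fractional drop under load = R_th/(R_th + R_L) = 108.3 / (108.3 + 1490) = 0.06776.
So the output falls by 6.78 %.

6.78 %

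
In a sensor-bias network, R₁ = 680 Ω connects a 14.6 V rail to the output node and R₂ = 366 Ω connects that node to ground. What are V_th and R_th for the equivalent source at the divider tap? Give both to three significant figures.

V_th = 5.11 V, R_th = 238 Ω

V_th is the open-circuit tap voltage: 14.6 × 366/(680 + 366) = 5.11 V.
With the supply zeroed, R₁ and R₂ appear in parallel from the tap: R_th = R₁‖R₂ = (680 × 366)/1046 = 238 Ω.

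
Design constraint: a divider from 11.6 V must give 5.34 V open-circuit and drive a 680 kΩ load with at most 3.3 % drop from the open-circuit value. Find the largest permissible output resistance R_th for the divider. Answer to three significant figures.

Loading drop = R_th/(R_th + R_L) ≤ 0.0330, so R_th ≤ R_L · ε/(1−ε) = 680 kΩ × 0.0330/0.9670 = 23.2 kΩ.
(Any R1, R2 with R2/(R1+R2) = 0.460 and R1‖R2 ≤ 23.2 kΩ will meet the spec.)

R_th ≤ 23.2 kΩ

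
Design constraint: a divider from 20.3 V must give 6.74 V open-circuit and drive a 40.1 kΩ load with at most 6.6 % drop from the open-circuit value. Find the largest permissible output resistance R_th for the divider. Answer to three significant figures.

R_th ≤ 2.83 kΩ

Loading drop = R_th/(R_th + R_L) ≤ 0.0660, so R_th ≤ R_L · ε/(1−ε) = 40.1 kΩ × 0.0660/0.9340 = 2.83 kΩ.
(Any R1, R2 with R2/(R1+R2) = 0.332 and R1‖R2 ≤ 2.83 kΩ will meet the spec.)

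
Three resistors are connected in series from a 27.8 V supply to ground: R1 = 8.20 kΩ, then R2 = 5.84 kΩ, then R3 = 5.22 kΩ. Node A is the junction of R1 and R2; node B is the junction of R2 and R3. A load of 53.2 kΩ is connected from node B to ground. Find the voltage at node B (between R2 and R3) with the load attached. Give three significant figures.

V ≈ 7.03 V

At node B, R3 is in parallel with the load: R3‖R_L = 4.754 kΩ.
Below node A the resistance is R2 + (R3‖R_L) = 10.59 kΩ, so V_A = 27.8 × 10.59/18.79 = 15.67 V.
Then V_B = V_A × (R3‖R_L)/(R2 + R3‖R_L) = 15.67 × 4.754/10.59 = 7.03 V.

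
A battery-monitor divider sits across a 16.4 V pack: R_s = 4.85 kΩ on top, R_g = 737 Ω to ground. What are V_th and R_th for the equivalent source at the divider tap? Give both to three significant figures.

V_th = 2.16 V, R_th = 640 Ω

V_th is the open-circuit tap voltage: 16.4 × 737/(4850 + 737) = 2.16 V.
With the supply zeroed, R_s and R_g appear in parallel from the tap: R_th = R_s‖R_g = (4850 × 737)/5587 = 640 Ω.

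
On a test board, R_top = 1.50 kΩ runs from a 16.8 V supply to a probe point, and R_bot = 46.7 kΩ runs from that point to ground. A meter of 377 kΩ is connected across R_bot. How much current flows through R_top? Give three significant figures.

I ≈ 0.390 mA

R_bot‖R_L = 41.55 kΩ, so the source sees R_top + R_bot‖R_L = 43.05 kΩ.
I = 16.8 V / 43.05 kΩ = 0.390 mA.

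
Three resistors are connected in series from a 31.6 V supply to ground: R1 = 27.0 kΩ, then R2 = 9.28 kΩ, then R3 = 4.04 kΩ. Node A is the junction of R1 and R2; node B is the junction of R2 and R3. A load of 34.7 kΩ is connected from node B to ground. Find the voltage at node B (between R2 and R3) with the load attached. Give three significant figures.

At node B, R3 is in parallel with the load: R3‖R_L = 3.619 kΩ.
Below node A the resistance is R2 + (R3‖R_L) = 12.90 kΩ, so V_A = 31.6 × 12.90/39.90 = 10.22 V.
Then V_B = V_A × (R3‖R_L)/(R2 + R3‖R_L) = 10.22 × 3.619/12.90 = 2.87 V.

V ≈ 2.87 V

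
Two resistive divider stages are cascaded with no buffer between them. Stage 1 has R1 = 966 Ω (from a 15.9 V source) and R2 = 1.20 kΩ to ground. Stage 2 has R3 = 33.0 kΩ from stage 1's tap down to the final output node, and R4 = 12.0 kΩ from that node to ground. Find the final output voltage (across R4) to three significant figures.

V_out ≈ 2.32 V

Stage 2 presents R3+R4 = 45000 Ω as a load on stage 1's tap.
Stage 1's lower leg becomes R2‖(R3+R4) = 1169 Ω, so V_mid = 15.9 × 1169/2135 = 8.705 V.
Stage 2 is itself unloaded: V_out = V_mid × R4/(R3+R4) = 8.705 × 12000/45000 = 2.32 V.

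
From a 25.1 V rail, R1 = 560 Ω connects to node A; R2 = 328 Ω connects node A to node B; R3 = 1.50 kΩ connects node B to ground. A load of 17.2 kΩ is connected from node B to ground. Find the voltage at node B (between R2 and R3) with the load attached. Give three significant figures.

V ≈ 15.3 V

At node B, R3 is in parallel with the load: R3‖R_L = 1380 Ω.
Below node A the resistance is R2 + (R3‖R_L) = 1708 Ω, so V_A = 25.1 × 1708/2268 = 18.90 V.
Then V_B = V_A × (R3‖R_L)/(R2 + R3‖R_L) = 18.90 × 1380/1708 = 15.3 V.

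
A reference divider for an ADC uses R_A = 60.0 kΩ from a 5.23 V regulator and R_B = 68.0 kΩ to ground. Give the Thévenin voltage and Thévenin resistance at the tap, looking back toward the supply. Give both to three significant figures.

V_th = 2.78 V, R_th = 31.9 kΩ

V_th is the open-circuit tap voltage: 5.23 × 68.0/(60.0 + 68.0) = 2.78 V.
With the supply zeroed, R_A and R_B appear in parallel from the tap: R_th = R_A‖R_B = (60.0 × 68.0)/128.0 = 31.9 kΩ.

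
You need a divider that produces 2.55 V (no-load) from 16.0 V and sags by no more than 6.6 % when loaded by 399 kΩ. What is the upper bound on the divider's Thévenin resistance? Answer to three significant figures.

Loading drop = R_th/(R_th + R_L) ≤ 0.0660, so R_th ≤ R_L · ε/(1−ε) = 399 kΩ × 0.0660/0.9340 = 28.2 kΩ.
(Any R1, R2 with R2/(R1+R2) = 0.159 and R1‖R2 ≤ 28.2 kΩ will meet the spec.)

R_th ≤ 28.2 kΩ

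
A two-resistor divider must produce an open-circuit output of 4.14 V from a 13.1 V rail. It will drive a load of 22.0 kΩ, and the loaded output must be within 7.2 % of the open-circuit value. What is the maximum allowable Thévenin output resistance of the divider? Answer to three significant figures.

Loading drop = R_th/(R_th + R_L) ≤ 0.0720, so R_th ≤ R_L · ε/(1−ε) = 22.0 kΩ × 0.0720/0.9280 = 1.71 kΩ.
(Any R1, R2 with R2/(R1+R2) = 0.316 and R1‖R2 ≤ 1.71 kΩ will meet the spec.)

R_th ≤ 1.71 kΩ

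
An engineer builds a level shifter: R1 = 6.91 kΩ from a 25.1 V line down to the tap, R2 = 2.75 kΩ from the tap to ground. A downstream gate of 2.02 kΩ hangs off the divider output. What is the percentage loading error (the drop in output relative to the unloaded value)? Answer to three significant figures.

49.3 %

The divider's output (Thévenin) resistance is R1‖R2 = 1.967 kΩ.
Fractional drop under load = R_th/(R_th + R_L) = 1.967 / (1.967 + 2.02) = 0.4934.
So the output falls by 49.3 %.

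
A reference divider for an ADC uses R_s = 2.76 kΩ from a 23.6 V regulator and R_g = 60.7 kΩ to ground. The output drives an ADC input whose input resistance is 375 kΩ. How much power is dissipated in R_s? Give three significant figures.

Total resistance from the source is R_s + (R_g‖R_L) = 55.00 kΩ, so I = 23.6/55.00 kΩ = 0.4291 mA.
P = I²·R_s = (0.4291 mA)² × 2.76 kΩ = 0.508 mW.

P ≈ 0.508 mW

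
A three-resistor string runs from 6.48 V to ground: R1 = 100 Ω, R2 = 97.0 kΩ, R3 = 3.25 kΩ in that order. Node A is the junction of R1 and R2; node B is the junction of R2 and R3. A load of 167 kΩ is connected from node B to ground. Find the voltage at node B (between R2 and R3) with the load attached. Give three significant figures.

V ≈ 0.206 V

At node B, R3 is in parallel with the load: R3‖R_L = 3188 Ω.
Below node A the resistance is R2 + (R3‖R_L) = 100200 Ω, so V_A = 6.48 × 100200/100300 = 6.474 V.
Then V_B = V_A × (R3‖R_L)/(R2 + R3‖R_L) = 6.474 × 3188/100200 = 0.206 V.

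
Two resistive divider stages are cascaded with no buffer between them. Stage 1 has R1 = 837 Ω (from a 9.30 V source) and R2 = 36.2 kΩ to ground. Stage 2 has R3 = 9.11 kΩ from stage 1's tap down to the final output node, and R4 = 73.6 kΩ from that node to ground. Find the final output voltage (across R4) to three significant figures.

Stage 2 presents R3+R4 = 82710 Ω as a load on stage 1's tap.
Stage 1's lower leg becomes R2‖(R3+R4) = 25180 Ω, so V_mid = 9.30 × 25180/26020 = 9.001 V.
Stage 2 is itself unloaded: V_out = V_mid × R4/(R3+R4) = 9.001 × 73600/82710 = 8.01 V.

V_out ≈ 8.01 V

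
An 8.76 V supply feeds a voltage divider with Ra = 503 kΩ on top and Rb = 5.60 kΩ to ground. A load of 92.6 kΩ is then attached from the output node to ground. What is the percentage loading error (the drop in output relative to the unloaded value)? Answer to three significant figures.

5.64 %

The divider's output (Thévenin) resistance is Ra‖Rb = 5.538 kΩ.
Fractional drop under load = R_th/(R_th + R_L) = 5.538 / (5.538 + 92.6) = 0.05643.
So the output falls by 5.64 %.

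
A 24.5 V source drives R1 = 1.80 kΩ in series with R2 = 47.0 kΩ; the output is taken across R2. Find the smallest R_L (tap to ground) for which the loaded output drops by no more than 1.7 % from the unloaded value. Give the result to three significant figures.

R_L(min) ≈ 100 kΩ

Output resistance R_th = R1‖R2 = (1.80 × 47.0)/48.80 = 1.734 kΩ.
The fractional drop is R_th/(R_th + R_L); requiring this ≤ 0.0170 gives R_L ≥ R_th(1/0.0170 − 1) = 1.734 × 57.82 = 100 kΩ.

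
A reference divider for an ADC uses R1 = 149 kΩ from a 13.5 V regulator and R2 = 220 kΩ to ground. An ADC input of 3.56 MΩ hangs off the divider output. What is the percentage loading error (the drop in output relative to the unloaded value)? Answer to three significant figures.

The divider's output (Thévenin) resistance is R1‖R2 = 88.83 kΩ.
Fractional drop under load = R_th/(R_th + R_L) = 88.83 / (88.83 + 3560) = 0.02435.
So the output falls by 2.43 %.

2.43 %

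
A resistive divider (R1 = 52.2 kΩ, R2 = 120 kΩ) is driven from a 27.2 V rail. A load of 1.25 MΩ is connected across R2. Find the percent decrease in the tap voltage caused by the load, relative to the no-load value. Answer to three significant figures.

2.83 %

The divider's output (Thévenin) resistance is R1‖R2 = 36.38 kΩ.
Fractional drop under load = R_th/(R_th + R_L) = 36.38 / (36.38 + 1250) = 0.02828.
So the output falls by 2.83 %.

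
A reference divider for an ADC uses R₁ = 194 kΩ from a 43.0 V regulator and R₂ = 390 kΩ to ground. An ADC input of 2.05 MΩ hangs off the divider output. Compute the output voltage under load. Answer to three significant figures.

V_out ≈ 27.0 V

The load sits in parallel with R₂: R₂‖R_L = (390 × 2050) / (390 + 2050) = 327.7 kΩ.
V_out = 43.0 × 327.7 / (194 + 327.7) = 43.0 × 327.7/521.7 = 27.0 V.
(Unloaded it would have been 28.7 V.)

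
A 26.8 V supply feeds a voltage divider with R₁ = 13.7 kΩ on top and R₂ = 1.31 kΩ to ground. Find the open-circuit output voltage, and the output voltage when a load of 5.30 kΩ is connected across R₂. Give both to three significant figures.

Open-circuit: V = 26.8 × 1.31/(13.7 + 1.31) = 2.34 V.
With the load, R₂ becomes R₂‖R_L = 1.050 kΩ, so V = 26.8 × 1.050/14.75 = 1.91 V.

Unloaded: 2.34 V; loaded: 1.91 V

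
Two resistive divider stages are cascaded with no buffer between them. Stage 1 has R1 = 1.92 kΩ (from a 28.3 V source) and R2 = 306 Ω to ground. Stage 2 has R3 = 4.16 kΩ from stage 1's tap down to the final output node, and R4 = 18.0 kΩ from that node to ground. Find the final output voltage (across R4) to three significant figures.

V_out ≈ 3.12 V

Stage 2 presents R3+R4 = 22160 Ω as a load on stage 1's tap.
Stage 1's lower leg becomes R2‖(R3+R4) = 301.8 Ω, so V_mid = 28.3 × 301.8/2222 = 3.845 V.
Stage 2 is itself unloaded: V_out = V_mid × R4/(R3+R4) = 3.845 × 18000/22160 = 3.12 V.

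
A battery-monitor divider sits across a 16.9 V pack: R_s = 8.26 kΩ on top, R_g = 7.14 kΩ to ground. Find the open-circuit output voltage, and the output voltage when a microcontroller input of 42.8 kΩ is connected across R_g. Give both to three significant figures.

Open-circuit: V = 16.9 × 7.14/(8.26 + 7.14) = 7.84 V.
With the load, R_g becomes R_g‖R_L = 6.119 kΩ, so V = 16.9 × 6.119/14.38 = 7.19 V.

Unloaded: 7.84 V; loaded: 7.19 V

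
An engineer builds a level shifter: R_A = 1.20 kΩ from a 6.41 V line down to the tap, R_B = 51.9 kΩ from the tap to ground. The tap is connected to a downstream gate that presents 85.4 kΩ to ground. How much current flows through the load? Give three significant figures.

R_B‖R_L = 32.28 kΩ; V_out = 6.41 × 32.28/33.48 = 6.180 V.
I_L = V_out / R_L = 6.180 / 85.4 kΩ = 0.0724 mA.

I_L ≈ 0.0724 mA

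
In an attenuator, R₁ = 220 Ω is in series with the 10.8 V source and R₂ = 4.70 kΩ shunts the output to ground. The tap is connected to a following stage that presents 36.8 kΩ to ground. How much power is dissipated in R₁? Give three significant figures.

Total resistance from the source is R₁ + (R₂‖R_L) = 4388 Ω, so I = 10.8/4388 Ω = 2.461 mA.
P = I²·R₁ = (2.461 mA)² × 220 Ω = 1.33 mW.

P ≈ 1.33 mW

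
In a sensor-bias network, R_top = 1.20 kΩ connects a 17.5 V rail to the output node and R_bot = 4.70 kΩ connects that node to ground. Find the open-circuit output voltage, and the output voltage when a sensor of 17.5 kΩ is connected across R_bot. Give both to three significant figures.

Unloaded: 13.9 V; loaded: 13.2 V

Open-circuit: V = 17.5 × 4.70/(1.20 + 4.70) = 13.9 V.
With the load, R_bot becomes R_bot‖R_L = 3.705 kΩ, so V = 17.5 × 3.705/4.905 = 13.2 V.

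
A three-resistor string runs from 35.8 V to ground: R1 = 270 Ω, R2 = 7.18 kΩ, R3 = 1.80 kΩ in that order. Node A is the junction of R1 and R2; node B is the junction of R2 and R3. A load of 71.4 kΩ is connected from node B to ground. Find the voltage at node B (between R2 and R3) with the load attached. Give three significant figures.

V ≈ 6.83 V

At node B, R3 is in parallel with the load: R3‖R_L = 1756 Ω.
Below node A the resistance is R2 + (R3‖R_L) = 8936 Ω, so V_A = 35.8 × 8936/9206 = 34.75 V.
Then V_B = V_A × (R3‖R_L)/(R2 + R3‖R_L) = 34.75 × 1756/8936 = 6.83 V.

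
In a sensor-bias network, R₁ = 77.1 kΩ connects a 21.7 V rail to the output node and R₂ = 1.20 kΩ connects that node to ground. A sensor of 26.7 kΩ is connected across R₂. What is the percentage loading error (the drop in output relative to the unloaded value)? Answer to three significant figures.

4.24 %

The divider's output (Thévenin) resistance is R₁‖R₂ = 1.182 kΩ.
Fractional drop under load = R_th/(R_th + R_L) = 1.182 / (1.182 + 26.7) = 0.04238.
So the output falls by 4.24 %.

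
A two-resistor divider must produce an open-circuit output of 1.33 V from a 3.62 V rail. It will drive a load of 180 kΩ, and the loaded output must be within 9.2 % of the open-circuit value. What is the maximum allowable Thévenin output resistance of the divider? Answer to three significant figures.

Loading drop = R_th/(R_th + R_L) ≤ 0.0920, so R_th ≤ R_L · ε/(1−ε) = 180 kΩ × 0.0920/0.9080 = 18.2 kΩ.
(Any R1, R2 with R2/(R1+R2) = 0.367 and R1‖R2 ≤ 18.2 kΩ will meet the spec.)

R_th ≤ 18.2 kΩ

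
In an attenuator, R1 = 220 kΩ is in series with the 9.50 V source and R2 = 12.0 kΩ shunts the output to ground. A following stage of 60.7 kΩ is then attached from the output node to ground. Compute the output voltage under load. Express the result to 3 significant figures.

V_out ≈ 0.414 V

The load sits in parallel with R2: R2‖R_L = (12.0 × 60.7) / (12.0 + 60.7) = 10.02 kΩ.
V_out = 9.50 × 10.02 / (220 + 10.02) = 9.50 × 10.02/230.0 = 0.414 V.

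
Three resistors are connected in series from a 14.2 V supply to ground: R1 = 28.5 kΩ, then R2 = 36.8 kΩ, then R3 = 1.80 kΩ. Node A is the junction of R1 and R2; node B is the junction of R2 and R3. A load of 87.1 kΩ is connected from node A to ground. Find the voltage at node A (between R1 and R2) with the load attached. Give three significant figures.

Below node A the series string R2+R3 = 38.60 kΩ sits in parallel with the 87.1 kΩ load: 26.75 kΩ.
V_A = 14.2 × 26.75/(28.5 + 26.75) = 6.87 V.

V ≈ 6.87 V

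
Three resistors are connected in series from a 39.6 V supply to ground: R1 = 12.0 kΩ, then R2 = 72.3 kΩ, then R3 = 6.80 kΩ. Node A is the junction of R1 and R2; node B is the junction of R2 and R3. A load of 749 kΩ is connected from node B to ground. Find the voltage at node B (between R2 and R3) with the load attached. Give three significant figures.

V ≈ 2.93 V

At node B, R3 is in parallel with the load: R3‖R_L = 6.739 kΩ.
Below node A the resistance is R2 + (R3‖R_L) = 79.04 kΩ, so V_A = 39.6 × 79.04/91.04 = 34.38 V.
Then V_B = V_A × (R3‖R_L)/(R2 + R3‖R_L) = 34.38 × 6.739/79.04 = 2.93 V.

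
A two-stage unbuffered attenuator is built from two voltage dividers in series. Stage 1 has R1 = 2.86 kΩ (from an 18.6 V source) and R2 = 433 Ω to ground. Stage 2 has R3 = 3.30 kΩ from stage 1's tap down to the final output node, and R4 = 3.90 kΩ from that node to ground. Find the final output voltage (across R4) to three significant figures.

V_out ≈ 1.26 V

Stage 2 presents R3+R4 = 7200 Ω as a load on stage 1's tap.
Stage 1's lower leg becomes R2‖(R3+R4) = 408.4 Ω, so V_mid = 18.6 × 408.4/3268 = 2.324 V.
Stage 2 is itself unloaded: V_out = V_mid × R4/(R3+R4) = 2.324 × 3900/7200 = 1.26 V.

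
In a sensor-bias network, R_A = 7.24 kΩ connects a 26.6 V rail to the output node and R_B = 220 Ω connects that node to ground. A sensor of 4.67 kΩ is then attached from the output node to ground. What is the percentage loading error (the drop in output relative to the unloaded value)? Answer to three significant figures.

4.37 %

The divider's output (Thévenin) resistance is R_A‖R_B = 213.5 Ω.
Fractional drop under load = R_th/(R_th + R_L) = 213.5 / (213.5 + 4670) = 0.04372.
So the output falls by 4.37 %.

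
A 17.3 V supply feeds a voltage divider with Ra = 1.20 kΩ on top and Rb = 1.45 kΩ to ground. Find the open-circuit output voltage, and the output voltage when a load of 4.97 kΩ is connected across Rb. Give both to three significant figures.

Unloaded: 9.47 V; loaded: 8.36 V

Open-circuit: V = 17.3 × 1.45/(1.20 + 1.45) = 9.47 V.
With the load, Rb becomes Rb‖R_L = 1.123 kΩ, so V = 17.3 × 1.123/2.323 = 8.36 V.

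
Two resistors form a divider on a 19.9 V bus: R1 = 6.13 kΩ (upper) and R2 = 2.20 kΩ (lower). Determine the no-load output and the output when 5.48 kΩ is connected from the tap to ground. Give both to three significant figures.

Open-circuit: V = 19.9 × 2.20/(6.13 + 2.20) = 5.26 V.
With the load, R2 becomes R2‖R_L = 1.570 kΩ, so V = 19.9 × 1.570/7.700 = 4.06 V.

Unloaded: 5.26 V; loaded: 4.06 V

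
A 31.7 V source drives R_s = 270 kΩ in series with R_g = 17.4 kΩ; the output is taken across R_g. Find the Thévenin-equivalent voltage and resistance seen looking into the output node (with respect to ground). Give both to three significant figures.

V_th is the open-circuit tap voltage: 31.7 × 17.4/(270 + 17.4) = 1.92 V.
With the supply zeroed, R_s and R_g appear in parallel from the tap: R_th = R_s‖R_g = (270 × 17.4)/287.4 = 16.3 kΩ.

V_th = 1.92 V, R_th = 16.3 kΩ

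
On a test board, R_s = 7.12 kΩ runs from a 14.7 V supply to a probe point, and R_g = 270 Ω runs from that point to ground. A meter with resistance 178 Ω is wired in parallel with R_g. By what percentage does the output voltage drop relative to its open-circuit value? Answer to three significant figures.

Unloaded V = 14.7 × 270/7390 = 0.5371 V.
Loaded: R_g‖R_L = 107.3 Ω, giving V = 14.7 × 107.3/7227 = 0.2182 V.
Drop = (0.5371 − 0.2182) / 0.5371 = 59.4 %.

59.4 %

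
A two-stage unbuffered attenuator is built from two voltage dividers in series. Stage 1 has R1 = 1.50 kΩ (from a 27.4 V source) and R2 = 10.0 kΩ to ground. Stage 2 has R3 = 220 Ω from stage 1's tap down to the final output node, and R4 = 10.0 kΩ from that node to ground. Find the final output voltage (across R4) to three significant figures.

V_out ≈ 20.7 V

Stage 2 presents R3+R4 = 10220 Ω as a load on stage 1's tap.
Stage 1's lower leg becomes R2‖(R3+R4) = 5054 Ω, so V_mid = 27.4 × 5054/6554 = 21.13 V.
Stage 2 is itself unloaded: V_out = V_mid × R4/(R3+R4) = 21.13 × 10000/10220 = 20.7 V.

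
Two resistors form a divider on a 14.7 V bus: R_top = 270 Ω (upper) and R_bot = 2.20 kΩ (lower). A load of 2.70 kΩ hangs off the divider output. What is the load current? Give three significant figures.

R_bot‖R_L = 1212 Ω; V_out = 14.7 × 1212/1482 = 12.02 V.
I_L = V_out / R_L = 12.02 / 2.70 kΩ = 4.45 mA.

I_L ≈ 4.45 mA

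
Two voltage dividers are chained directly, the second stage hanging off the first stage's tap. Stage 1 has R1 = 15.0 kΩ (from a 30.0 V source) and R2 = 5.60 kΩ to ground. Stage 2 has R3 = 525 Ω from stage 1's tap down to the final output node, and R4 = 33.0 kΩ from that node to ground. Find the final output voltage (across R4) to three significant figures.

Stage 2 presents R3+R4 = 33520 Ω as a load on stage 1's tap.
Stage 1's lower leg becomes R2‖(R3+R4) = 4798 Ω, so V_mid = 30.0 × 4798/19800 = 7.271 V.
Stage 2 is itself unloaded: V_out = V_mid × R4/(R3+R4) = 7.271 × 33000/33520 = 7.16 V.

V_out ≈ 7.16 V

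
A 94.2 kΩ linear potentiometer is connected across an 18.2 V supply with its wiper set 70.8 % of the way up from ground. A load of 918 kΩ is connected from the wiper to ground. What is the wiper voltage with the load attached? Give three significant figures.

V ≈ 12.6 V

The wiper splits the pot into (1−α)R = 27.51 kΩ above and αR = 66.69 kΩ below.
Lower section ‖ load = 62.18 kΩ.
V_wiper = 18.2 × 62.18/(27.51 + 62.18) = 12.6 V.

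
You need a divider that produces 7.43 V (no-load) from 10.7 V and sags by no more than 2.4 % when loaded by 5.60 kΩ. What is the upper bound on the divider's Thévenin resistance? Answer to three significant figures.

R_th ≤ 138 Ω

Loading drop = R_th/(R_th + R_L) ≤ 0.0240, so R_th ≤ R_L · ε/(1−ε) = 5.60 kΩ × 0.0240/0.9760 = 138 Ω.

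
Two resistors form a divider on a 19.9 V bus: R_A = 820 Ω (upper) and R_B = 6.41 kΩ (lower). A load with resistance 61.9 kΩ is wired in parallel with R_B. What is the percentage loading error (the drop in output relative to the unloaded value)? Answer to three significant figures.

1.16 %

The divider's output (Thévenin) resistance is R_A‖R_B = 727.0 Ω.
Fractional drop under load = R_th/(R_th + R_L) = 727.0 / (727.0 + 61900) = 0.01161.
So the output falls by 1.16 %.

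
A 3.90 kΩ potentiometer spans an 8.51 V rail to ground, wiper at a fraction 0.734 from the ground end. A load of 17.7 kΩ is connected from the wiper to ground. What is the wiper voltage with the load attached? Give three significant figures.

V ≈ 5.99 V

The wiper splits the pot into (1−α)R = 1.037 kΩ above and αR = 2.863 kΩ below.
Lower section ‖ load = 2.464 kΩ.
V_wiper = 8.51 × 2.464/(1.037 + 2.464) = 5.99 V.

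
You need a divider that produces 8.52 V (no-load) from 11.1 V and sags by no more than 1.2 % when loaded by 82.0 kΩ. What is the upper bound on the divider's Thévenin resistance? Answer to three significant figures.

Loading drop = R_th/(R_th + R_L) ≤ 0.0120, so R_th ≤ R_L · ε/(1−ε) = 82.0 kΩ × 0.0120/0.9880 = 996 Ω.

R_th ≤ 996 Ω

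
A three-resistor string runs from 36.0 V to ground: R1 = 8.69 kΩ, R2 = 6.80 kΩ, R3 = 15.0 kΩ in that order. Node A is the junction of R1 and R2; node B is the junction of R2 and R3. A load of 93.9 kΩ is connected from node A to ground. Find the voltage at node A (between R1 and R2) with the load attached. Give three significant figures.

V ≈ 24.1 V

Below node A the series string R2+R3 = 21.80 kΩ sits in parallel with the 93.9 kΩ load: 17.69 kΩ.
V_A = 36.0 × 17.69/(8.69 + 17.69) = 24.1 V.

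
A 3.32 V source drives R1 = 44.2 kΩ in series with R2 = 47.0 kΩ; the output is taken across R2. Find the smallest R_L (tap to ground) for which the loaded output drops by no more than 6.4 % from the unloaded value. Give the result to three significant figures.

R_L(min) ≈ 333 kΩ

Output resistance R_th = R1‖R2 = (44.2 × 47.0)/91.20 = 22.78 kΩ.
The fractional drop is R_th/(R_th + R_L); requiring this ≤ 0.0640 gives R_L ≥ R_th(1/0.0640 − 1) = 22.78 × 14.62 = 333 kΩ.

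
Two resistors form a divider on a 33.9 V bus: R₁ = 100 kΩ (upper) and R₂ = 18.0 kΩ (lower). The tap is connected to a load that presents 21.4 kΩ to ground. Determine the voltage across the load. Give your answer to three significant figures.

V_out ≈ 3.02 V

The load sits in parallel with R₂: R₂‖R_L = (18.0 × 21.4) / (18.0 + 21.4) = 9.777 kΩ.
V_out = 33.9 × 9.777 / (100 + 9.777) = 33.9 × 9.777/109.8 = 3.02 V.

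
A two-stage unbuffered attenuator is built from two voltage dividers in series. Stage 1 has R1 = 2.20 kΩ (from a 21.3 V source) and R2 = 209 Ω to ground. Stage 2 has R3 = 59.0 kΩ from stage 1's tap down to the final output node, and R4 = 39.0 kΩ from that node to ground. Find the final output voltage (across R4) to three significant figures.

Stage 2 presents R3+R4 = 98000 Ω as a load on stage 1's tap.
Stage 1's lower leg becomes R2‖(R3+R4) = 208.6 Ω, so V_mid = 21.3 × 208.6/2409 = 1.844 V.
Stage 2 is itself unloaded: V_out = V_mid × R4/(R3+R4) = 1.844 × 39000/98000 = 0.734 V.

V_out ≈ 0.734 V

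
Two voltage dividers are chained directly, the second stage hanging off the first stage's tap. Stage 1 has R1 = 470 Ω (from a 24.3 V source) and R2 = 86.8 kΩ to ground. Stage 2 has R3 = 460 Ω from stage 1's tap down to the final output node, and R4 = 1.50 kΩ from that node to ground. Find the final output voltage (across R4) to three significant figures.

V_out ≈ 14.9 V

Stage 2 presents R3+R4 = 1960 Ω as a load on stage 1's tap.
Stage 1's lower leg becomes R2‖(R3+R4) = 1917 Ω, so V_mid = 24.3 × 1917/2387 = 19.51 V.
Stage 2 is itself unloaded: V_out = V_mid × R4/(R3+R4) = 19.51 × 1500/1960 = 14.9 V.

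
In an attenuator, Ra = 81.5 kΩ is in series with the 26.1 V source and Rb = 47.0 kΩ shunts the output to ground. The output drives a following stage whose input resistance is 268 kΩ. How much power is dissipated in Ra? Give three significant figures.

P ≈ 3.76 mW

Total resistance from the source is Ra + (Rb‖R_L) = 121.5 kΩ, so I = 26.1/121.5 kΩ = 0.2148 mA.
P = I²·Ra = (0.2148 mA)² × 81.5 kΩ = 3.76 mW.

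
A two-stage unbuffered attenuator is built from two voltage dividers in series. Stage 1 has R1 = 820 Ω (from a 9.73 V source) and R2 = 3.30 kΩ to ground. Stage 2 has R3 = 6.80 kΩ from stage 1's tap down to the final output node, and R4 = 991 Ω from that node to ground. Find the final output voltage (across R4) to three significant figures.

Stage 2 presents R3+R4 = 7791 Ω as a load on stage 1's tap.
Stage 1's lower leg becomes R2‖(R3+R4) = 2318 Ω, so V_mid = 9.73 × 2318/3138 = 7.188 V.
Stage 2 is itself unloaded: V_out = V_mid × R4/(R3+R4) = 7.188 × 991/7791 = 0.914 V.

V_out ≈ 0.914 V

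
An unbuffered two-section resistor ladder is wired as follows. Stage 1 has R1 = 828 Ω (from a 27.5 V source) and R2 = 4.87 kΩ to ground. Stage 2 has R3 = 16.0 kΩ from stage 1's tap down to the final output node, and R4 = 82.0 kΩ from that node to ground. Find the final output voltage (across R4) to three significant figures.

Stage 2 presents R3+R4 = 98000 Ω as a load on stage 1's tap.
Stage 1's lower leg becomes R2‖(R3+R4) = 4639 Ω, so V_mid = 27.5 × 4639/5467 = 23.34 V.
Stage 2 is itself unloaded: V_out = V_mid × R4/(R3+R4) = 23.34 × 82000/98000 = 19.5 V.

V_out ≈ 19.5 V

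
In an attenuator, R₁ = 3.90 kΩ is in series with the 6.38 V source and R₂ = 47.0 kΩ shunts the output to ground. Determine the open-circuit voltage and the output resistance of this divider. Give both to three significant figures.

V_th = 5.89 V, R_th = 3.60 kΩ

V_th is the open-circuit tap voltage: 6.38 × 47.0/(3.90 + 47.0) = 5.89 V.
With the supply zeroed, R₁ and R₂ appear in parallel from the tap: R_th = R₁‖R₂ = (3.90 × 47.0)/50.90 = 3.60 kΩ.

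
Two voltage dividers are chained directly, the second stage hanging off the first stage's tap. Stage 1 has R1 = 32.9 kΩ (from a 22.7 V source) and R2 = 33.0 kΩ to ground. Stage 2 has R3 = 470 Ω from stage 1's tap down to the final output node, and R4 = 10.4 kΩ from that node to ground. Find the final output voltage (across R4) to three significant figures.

V_out ≈ 4.32 V

Stage 2 presents R3+R4 = 10870 Ω as a load on stage 1's tap.
Stage 1's lower leg becomes R2‖(R3+R4) = 8177 Ω, so V_mid = 22.7 × 8177/41080 = 4.519 V.
Stage 2 is itself unloaded: V_out = V_mid × R4/(R3+R4) = 4.519 × 10400/10870 = 4.32 V.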